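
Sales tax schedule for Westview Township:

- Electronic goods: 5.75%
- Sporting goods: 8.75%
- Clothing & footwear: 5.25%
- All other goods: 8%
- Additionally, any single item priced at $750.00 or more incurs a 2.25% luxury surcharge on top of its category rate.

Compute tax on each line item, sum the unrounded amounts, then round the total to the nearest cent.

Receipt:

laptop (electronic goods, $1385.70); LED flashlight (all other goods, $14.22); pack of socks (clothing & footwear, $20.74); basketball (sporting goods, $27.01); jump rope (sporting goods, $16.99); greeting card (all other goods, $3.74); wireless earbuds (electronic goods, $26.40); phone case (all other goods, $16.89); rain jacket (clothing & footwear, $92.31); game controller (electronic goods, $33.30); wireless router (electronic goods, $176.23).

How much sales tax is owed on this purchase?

Laptop $1385.70: electronic goods → 5.75% + 2.25% surcharge = 8% → $110.856
LED flashlight $14.22: all other goods → 8% → $1.1376
Pack of socks $20.74: clothing & footwear → 5.25% → $1.08885
Basketball $27.01: sporting goods → 8.75% → $2.363375
Jump rope $16.99: sporting goods → 8.75% → $1.486625
Greeting card $3.74: all other goods → 8% → $0.2992
Wireless earbuds $26.40: electronic goods → 5.75% → $1.518
Phone case $16.89: all other goods → 8% → $1.3512
Rain jacket $92.31: clothing & footwear → 5.25% → $4.846275
Game controller $33.30: electronic goods → 5.75% → $1.91475
Wireless router $176.23: electronic goods → 5.75% → $10.133225
Unrounded tax sum = $136.9951 → $137.00

$137.00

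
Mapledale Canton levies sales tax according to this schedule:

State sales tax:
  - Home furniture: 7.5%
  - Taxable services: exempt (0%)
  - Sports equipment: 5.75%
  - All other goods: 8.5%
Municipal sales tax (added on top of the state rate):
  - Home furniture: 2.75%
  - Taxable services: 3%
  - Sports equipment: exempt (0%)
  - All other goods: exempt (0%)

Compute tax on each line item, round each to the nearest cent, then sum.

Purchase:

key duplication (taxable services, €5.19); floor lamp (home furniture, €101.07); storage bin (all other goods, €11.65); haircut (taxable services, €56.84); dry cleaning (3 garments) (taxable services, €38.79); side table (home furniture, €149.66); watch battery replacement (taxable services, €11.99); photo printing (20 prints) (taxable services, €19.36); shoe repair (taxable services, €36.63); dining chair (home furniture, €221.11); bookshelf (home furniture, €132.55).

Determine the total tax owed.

Key duplication €5.19: taxable services → 0% + 3% municipal = 3% → €0.16
Floor lamp €101.07: home furniture → 7.5% + 2.75% municipal = 10.25% → €10.36
Storage bin €11.65: all other goods → 8.5% + 0% municipal = 8.5% → €0.99
Haircut €56.84: taxable services → 0% + 3% municipal = 3% → €1.71
Dry cleaning (3 garments) €38.79: taxable services → 0% + 3% municipal = 3% → €1.16
Side table €149.66: home furniture → 7.5% + 2.75% municipal = 10.25% → €15.34
Watch battery replacement €11.99: taxable services → 0% + 3% municipal = 3% → €0.36
Photo printing (20 prints) €19.36: taxable services → 0% + 3% municipal = 3% → €0.58
Shoe repair €36.63: taxable services → 0% + 3% municipal = 3% → €1.10
Dining chair €221.11: home furniture → 7.5% + 2.75% municipal = 10.25% → €22.66
Bookshelf €132.55: home furniture → 7.5% + 2.75% municipal = 10.25% → €13.59
Total tax = €0.16 + €10.36 + €0.99 + €1.71 + €1.16 + €15.34 + €0.36 + €0.58 + €1.10 + €22.66 + €13.59 = €68.01

€68.01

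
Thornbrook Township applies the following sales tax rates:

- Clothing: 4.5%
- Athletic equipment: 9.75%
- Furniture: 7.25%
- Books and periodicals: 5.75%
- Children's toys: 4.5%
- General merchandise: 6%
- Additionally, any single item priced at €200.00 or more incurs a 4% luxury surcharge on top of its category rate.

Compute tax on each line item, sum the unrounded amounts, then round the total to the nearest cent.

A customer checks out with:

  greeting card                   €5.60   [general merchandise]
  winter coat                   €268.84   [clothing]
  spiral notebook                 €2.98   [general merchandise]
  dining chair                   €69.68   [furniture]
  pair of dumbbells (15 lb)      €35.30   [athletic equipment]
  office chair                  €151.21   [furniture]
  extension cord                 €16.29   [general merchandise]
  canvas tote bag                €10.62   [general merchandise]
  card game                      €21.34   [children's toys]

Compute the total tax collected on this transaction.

Greeting card €5.60: general merchandise → 6% → €0.336
Winter coat €268.84: clothing → 4.5% + 4% surcharge = 8.5% → €22.8514
Spiral notebook €2.98: general merchandise → 6% → €0.1788
Dining chair €69.68: furniture → 7.25% → €5.0518
Pair of dumbbells (15 lb) €35.30: athletic equipment → 9.75% → €3.44175
Office chair €151.21: furniture → 7.25% → €10.962725
Extension cord €16.29: general merchandise → 6% → €0.9774
Canvas tote bag €10.62: general merchandise → 6% → €0.6372
Card game €21.34: children's toys → 4.5% → €0.9603
Unrounded tax sum = €45.397375 → €45.40

€45.40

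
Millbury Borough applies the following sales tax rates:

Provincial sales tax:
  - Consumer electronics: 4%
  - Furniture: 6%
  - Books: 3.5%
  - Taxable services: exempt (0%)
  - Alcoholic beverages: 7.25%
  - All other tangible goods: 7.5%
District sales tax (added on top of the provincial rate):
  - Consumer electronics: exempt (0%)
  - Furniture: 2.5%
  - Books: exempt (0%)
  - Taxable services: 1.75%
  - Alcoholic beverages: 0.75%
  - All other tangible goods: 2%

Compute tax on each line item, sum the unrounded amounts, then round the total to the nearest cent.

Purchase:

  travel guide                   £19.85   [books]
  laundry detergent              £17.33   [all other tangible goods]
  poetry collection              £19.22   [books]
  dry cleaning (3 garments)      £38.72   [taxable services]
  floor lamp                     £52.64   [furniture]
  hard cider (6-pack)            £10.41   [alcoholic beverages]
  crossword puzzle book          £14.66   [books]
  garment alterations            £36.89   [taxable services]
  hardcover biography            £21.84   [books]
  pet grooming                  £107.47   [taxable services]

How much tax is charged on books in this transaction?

£2.64

Travel guide £19.85: books → 3.5% + 0% district = 3.5% → £0.69475
Poetry collection £19.22: books → 3.5% + 0% district = 3.5% → £0.6727
Crossword puzzle book £14.66: books → 3.5% + 0% district = 3.5% → £0.5131
Hardcover biography £21.84: books → 3.5% + 0% district = 3.5% → £0.7644
Tax on books: unrounded sum = £2.64495 → £2.64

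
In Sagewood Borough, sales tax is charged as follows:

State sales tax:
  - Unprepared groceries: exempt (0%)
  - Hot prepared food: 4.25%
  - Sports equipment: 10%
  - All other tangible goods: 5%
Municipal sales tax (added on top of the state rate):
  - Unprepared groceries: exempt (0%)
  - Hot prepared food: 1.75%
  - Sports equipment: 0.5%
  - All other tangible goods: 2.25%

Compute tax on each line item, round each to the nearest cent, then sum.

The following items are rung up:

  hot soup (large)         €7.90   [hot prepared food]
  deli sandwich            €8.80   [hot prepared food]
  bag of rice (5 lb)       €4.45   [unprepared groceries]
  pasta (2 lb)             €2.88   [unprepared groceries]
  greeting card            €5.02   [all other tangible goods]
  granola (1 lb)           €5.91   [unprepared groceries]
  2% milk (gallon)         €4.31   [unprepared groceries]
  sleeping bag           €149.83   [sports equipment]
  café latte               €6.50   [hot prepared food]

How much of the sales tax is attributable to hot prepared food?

€1.39

Hot soup (large) €7.90: hot prepared food → 4.25% + 1.75% municipal = 6% → €0.47
Deli sandwich €8.80: hot prepared food → 4.25% + 1.75% municipal = 6% → €0.53
Café latte €6.50: hot prepared food → 4.25% + 1.75% municipal = 6% → €0.39
Tax on hot prepared food = €0.47 + €0.53 + €0.39 = €1.39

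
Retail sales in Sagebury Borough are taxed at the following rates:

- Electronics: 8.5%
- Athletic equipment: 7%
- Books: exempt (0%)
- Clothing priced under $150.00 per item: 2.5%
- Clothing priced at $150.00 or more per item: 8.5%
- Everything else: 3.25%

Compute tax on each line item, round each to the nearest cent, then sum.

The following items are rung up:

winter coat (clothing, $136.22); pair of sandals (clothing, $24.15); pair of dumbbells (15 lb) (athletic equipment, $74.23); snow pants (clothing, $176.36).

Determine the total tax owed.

Winter coat $136.22: clothing, under $150.00 → 2.5% → $3.41
Pair of sandals $24.15: clothing, under $150.00 → 2.5% → $0.60
Pair of dumbbells (15 lb) $74.23: athletic equipment → 7% → $5.20
Snow pants $176.36: clothing, $150.00 or more → 8.5% → $14.99
Total tax = $3.41 + $0.60 + $5.20 + $14.99 = $24.20

$24.20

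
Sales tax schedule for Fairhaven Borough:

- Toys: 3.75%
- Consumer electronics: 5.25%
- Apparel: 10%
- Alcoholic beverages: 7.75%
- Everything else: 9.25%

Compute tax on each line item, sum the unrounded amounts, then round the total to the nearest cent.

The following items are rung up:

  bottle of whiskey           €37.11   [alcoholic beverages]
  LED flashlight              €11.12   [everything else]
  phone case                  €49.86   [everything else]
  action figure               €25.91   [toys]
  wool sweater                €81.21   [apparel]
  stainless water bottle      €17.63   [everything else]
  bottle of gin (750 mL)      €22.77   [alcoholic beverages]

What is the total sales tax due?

€21.00

Bottle of whiskey €37.11: alcoholic beverages → 7.75% → €2.876025
LED flashlight €11.12: everything else → 9.25% → €1.0286
Phone case €49.86: everything else → 9.25% → €4.61205
Action figure €25.91: toys → 3.75% → €0.971625
Wool sweater €81.21: apparel → 10% → €8.121
Stainless water bottle €17.63: everything else → 9.25% → €1.630775
Bottle of gin (750 mL) €22.77: alcoholic beverages → 7.75% → €1.764675
Unrounded tax sum = €21.00475 → €21.00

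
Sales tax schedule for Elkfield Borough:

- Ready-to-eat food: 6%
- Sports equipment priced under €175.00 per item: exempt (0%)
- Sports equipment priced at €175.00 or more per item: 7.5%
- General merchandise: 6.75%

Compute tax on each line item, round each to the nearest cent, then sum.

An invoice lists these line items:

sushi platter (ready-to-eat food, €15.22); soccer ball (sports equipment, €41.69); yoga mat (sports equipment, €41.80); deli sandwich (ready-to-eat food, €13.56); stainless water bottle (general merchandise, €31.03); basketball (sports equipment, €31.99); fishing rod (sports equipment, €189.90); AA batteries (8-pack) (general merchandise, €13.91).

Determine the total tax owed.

€18.99

Sushi platter €15.22: ready-to-eat food → 6% → €0.91
Soccer ball €41.69: sports equipment, under €175.00 → 0% → €0.00
Yoga mat €41.80: sports equipment, under €175.00 → 0% → €0.00
Deli sandwich €13.56: ready-to-eat food → 6% → €0.81
Stainless water bottle €31.03: general merchandise → 6.75% → €2.09
Basketball €31.99: sports equipment, under €175.00 → 0% → €0.00
Fishing rod €189.90: sports equipment, €175.00 or more → 7.5% → €14.24
AA batteries (8-pack) €13.91: general merchandise → 6.75% → €0.94
Total tax = €0.91 + €0.81 + €2.09 + €14.24 + €0.94 = €18.99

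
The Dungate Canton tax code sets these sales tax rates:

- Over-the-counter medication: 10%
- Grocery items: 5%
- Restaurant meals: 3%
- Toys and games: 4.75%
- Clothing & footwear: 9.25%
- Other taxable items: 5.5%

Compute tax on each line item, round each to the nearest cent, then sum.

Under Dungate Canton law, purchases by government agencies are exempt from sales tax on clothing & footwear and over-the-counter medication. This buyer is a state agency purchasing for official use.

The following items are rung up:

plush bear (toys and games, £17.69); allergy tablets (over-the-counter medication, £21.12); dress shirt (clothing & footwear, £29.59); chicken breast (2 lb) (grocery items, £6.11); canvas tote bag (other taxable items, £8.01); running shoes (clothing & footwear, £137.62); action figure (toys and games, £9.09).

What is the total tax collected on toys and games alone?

Plush bear £17.69: toys and games → 4.75% → £0.84
Action figure £9.09: toys and games → 4.75% → £0.43
Tax on toys and games = £0.84 + £0.43 = £1.27

£1.27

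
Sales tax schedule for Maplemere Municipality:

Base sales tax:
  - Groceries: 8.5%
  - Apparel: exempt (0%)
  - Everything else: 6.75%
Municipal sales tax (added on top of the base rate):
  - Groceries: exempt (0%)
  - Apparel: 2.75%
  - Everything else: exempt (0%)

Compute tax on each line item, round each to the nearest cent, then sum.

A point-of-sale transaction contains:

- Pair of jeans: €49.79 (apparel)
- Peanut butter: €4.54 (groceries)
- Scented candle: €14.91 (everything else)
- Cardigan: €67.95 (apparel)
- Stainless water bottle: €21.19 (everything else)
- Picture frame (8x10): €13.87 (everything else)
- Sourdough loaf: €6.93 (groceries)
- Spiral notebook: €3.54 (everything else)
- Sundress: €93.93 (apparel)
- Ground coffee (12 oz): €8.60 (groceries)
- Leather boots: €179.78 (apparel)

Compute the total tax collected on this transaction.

Pair of jeans €49.79: apparel → 0% + 2.75% municipal = 2.75% → €1.37
Peanut butter €4.54: groceries → 8.5% + 0% municipal = 8.5% → €0.39
Scented candle €14.91: everything else → 6.75% + 0% municipal = 6.75% → €1.01
Cardigan €67.95: apparel → 0% + 2.75% municipal = 2.75% → €1.87
Stainless water bottle €21.19: everything else → 6.75% + 0% municipal = 6.75% → €1.43
Picture frame (8x10) €13.87: everything else → 6.75% + 0% municipal = 6.75% → €0.94
Sourdough loaf €6.93: groceries → 8.5% + 0% municipal = 8.5% → €0.59
Spiral notebook €3.54: everything else → 6.75% + 0% municipal = 6.75% → €0.24
Sundress €93.93: apparel → 0% + 2.75% municipal = 2.75% → €2.58
Ground coffee (12 oz) €8.60: groceries → 8.5% + 0% municipal = 8.5% → €0.73
Leather boots €179.78: apparel → 0% + 2.75% municipal = 2.75% → €4.94
Total tax = €1.37 + €0.39 + €1.01 + €1.87 + €1.43 + €0.94 + €0.59 + €0.24 + €2.58 + €0.73 + €4.94 = €16.09

€16.09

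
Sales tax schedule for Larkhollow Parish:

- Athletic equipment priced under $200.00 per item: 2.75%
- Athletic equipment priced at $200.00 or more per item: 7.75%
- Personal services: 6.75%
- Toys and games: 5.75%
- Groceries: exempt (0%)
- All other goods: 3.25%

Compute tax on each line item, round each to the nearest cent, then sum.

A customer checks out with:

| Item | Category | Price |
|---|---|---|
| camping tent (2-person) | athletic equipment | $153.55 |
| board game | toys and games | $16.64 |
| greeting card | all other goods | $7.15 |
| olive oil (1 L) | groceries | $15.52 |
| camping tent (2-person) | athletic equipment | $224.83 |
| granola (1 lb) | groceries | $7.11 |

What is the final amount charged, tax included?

Camping tent (2-person) $153.55: athletic equipment, under $200.00 → 2.75% → $4.22
Board game $16.64: toys and games → 5.75% → $0.96
Greeting card $7.15: all other goods → 3.25% → $0.23
Olive oil (1 L) $15.52: groceries → 0% → $0.00
Camping tent (2-person) $224.83: athletic equipment, $200.00 or more → 7.75% → $17.42
Granola (1 lb) $7.11: groceries → 0% → $0.00
Subtotal = $424.80; tax = $22.83; total due = $447.63

$447.63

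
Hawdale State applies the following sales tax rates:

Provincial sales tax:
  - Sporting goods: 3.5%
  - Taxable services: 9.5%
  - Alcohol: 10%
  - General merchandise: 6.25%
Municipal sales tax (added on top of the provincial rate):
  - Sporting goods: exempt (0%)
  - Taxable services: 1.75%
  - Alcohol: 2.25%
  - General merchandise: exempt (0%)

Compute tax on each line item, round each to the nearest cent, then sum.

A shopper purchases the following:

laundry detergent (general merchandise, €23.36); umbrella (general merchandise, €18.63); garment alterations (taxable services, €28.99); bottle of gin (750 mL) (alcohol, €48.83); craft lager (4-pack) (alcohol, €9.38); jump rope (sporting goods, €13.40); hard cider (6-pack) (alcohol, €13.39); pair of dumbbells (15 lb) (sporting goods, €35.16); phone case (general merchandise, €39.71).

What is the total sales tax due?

€18.83

Laundry detergent €23.36: general merchandise → 6.25% + 0% municipal = 6.25% → €1.46
Umbrella €18.63: general merchandise → 6.25% + 0% municipal = 6.25% → €1.16
Garment alterations €28.99: taxable services → 9.5% + 1.75% municipal = 11.25% → €3.26
Bottle of gin (750 mL) €48.83: alcohol → 10% + 2.25% municipal = 12.25% → €5.98
Craft lager (4-pack) €9.38: alcohol → 10% + 2.25% municipal = 12.25% → €1.15
Jump rope €13.40: sporting goods → 3.5% + 0% municipal = 3.5% → €0.47
Hard cider (6-pack) €13.39: alcohol → 10% + 2.25% municipal = 12.25% → €1.64
Pair of dumbbells (15 lb) €35.16: sporting goods → 3.5% + 0% municipal = 3.5% → €1.23
Phone case €39.71: general merchandise → 6.25% + 0% municipal = 6.25% → €2.48
Total tax = €1.46 + €1.16 + €3.26 + €5.98 + €1.15 + €0.47 + €1.64 + €1.23 + €2.48 = €18.83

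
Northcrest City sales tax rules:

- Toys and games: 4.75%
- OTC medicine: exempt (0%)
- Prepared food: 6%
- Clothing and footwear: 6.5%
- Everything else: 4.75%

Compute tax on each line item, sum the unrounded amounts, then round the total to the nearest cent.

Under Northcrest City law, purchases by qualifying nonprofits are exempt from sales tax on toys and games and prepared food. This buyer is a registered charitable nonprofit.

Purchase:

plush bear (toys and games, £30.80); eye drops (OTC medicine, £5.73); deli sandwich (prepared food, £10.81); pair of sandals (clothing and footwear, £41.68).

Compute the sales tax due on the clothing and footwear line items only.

Pair of sandals £41.68: clothing and footwear → 6.5% → £2.7092
Tax on clothing and footwear: unrounded sum = £2.7092 → £2.71

£2.71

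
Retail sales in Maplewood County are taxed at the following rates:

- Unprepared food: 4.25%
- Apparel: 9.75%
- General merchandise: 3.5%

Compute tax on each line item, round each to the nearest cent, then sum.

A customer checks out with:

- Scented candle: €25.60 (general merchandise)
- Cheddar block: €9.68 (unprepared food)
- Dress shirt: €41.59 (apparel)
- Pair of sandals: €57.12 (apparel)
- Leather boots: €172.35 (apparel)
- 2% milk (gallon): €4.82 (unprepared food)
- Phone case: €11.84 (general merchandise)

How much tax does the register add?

€28.35

Scented candle €25.60: general merchandise → 3.5% → €0.90
Cheddar block €9.68: unprepared food → 4.25% → €0.41
Dress shirt €41.59: apparel → 9.75% → €4.06
Pair of sandals €57.12: apparel → 9.75% → €5.57
Leather boots €172.35: apparel → 9.75% → €16.80
2% milk (gallon) €4.82: unprepared food → 4.25% → €0.20
Phone case €11.84: general merchandise → 3.5% → €0.41
Total tax = €0.90 + €0.41 + €4.06 + €5.57 + €16.80 + €0.20 + €0.41 = €28.35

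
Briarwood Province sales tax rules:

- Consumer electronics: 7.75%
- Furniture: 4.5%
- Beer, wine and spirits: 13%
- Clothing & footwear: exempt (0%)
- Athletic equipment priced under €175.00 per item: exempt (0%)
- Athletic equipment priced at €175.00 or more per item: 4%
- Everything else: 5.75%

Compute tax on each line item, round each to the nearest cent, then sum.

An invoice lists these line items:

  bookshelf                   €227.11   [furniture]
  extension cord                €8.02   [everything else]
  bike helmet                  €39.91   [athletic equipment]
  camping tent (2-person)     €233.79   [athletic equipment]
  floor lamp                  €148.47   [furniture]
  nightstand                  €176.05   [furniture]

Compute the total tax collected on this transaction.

Bookshelf €227.11: furniture → 4.5% → €10.22
Extension cord €8.02: everything else → 5.75% → €0.46
Bike helmet €39.91: athletic equipment, under €175.00 → 0% → €0.00
Camping tent (2-person) €233.79: athletic equipment, €175.00 or more → 4% → €9.35
Floor lamp €148.47: furniture → 4.5% → €6.68
Nightstand €176.05: furniture → 4.5% → €7.92
Total tax = €10.22 + €0.46 + €9.35 + €6.68 + €7.92 = €34.63

€34.63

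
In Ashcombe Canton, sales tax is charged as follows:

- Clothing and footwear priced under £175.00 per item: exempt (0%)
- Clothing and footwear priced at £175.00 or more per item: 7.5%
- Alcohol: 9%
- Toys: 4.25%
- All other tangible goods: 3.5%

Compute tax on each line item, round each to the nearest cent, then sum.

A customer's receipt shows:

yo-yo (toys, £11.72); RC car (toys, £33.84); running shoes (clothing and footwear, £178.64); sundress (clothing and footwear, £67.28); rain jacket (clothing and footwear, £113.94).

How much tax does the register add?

£15.34

Yo-yo £11.72: toys → 4.25% → £0.50
RC car £33.84: toys → 4.25% → £1.44
Running shoes £178.64: clothing and footwear, £175.00 or more → 7.5% → £13.40
Sundress £67.28: clothing and footwear, under £175.00 → 0% → £0.00
Rain jacket £113.94: clothing and footwear, under £175.00 → 0% → £0.00
Total tax = £0.50 + £1.44 + £13.40 = £15.34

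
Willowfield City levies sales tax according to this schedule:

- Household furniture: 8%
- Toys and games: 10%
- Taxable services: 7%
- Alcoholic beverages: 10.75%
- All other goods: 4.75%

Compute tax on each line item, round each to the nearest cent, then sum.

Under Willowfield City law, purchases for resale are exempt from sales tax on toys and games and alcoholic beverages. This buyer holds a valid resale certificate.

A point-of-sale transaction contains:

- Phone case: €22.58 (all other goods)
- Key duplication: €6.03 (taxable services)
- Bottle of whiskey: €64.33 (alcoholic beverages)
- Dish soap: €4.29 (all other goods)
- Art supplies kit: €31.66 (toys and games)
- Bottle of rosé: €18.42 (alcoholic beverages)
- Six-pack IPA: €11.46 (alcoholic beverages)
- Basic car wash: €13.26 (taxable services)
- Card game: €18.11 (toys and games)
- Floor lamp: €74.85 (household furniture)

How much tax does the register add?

€8.61

Phone case €22.58: all other goods → 4.75% → €1.07
Key duplication €6.03: taxable services → 7% → €0.42
Bottle of whiskey €64.33: alcoholic beverages, buyer-exempt → 0% → €0.00
Dish soap €4.29: all other goods → 4.75% → €0.20
Art supplies kit €31.66: toys and games, buyer-exempt → 0% → €0.00
Bottle of rosé €18.42: alcoholic beverages, buyer-exempt → 0% → €0.00
Six-pack IPA €11.46: alcoholic beverages, buyer-exempt → 0% → €0.00
Basic car wash €13.26: taxable services → 7% → €0.93
Card game €18.11: toys and games, buyer-exempt → 0% → €0.00
Floor lamp €74.85: household furniture → 8% → €5.99
Total tax = €1.07 + €0.42 + €0.20 + €0.93 + €5.99 = €8.61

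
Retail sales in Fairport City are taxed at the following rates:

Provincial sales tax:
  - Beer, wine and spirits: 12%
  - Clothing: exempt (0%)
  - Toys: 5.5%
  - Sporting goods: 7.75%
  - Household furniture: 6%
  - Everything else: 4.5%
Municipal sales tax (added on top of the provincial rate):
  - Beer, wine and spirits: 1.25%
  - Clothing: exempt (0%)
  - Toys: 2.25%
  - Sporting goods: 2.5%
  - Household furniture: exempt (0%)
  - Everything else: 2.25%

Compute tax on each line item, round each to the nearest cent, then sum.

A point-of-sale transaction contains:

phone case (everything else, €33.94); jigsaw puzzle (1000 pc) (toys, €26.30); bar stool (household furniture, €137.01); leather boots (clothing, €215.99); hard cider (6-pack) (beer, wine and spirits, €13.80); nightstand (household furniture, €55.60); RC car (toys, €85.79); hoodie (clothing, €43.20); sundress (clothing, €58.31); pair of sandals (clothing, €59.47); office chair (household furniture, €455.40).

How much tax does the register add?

€51.69

Phone case €33.94: everything else → 4.5% + 2.25% municipal = 6.75% → €2.29
Jigsaw puzzle (1000 pc) €26.30: toys → 5.5% + 2.25% municipal = 7.75% → €2.04
Bar stool €137.01: household furniture → 6% + 0% municipal = 6% → €8.22
Leather boots €215.99: clothing → 0% + 0% municipal = 0% → €0.00
Hard cider (6-pack) €13.80: beer, wine and spirits → 12% + 1.25% municipal = 13.25% → €1.83
Nightstand €55.60: household furniture → 6% + 0% municipal = 6% → €3.34
RC car €85.79: toys → 5.5% + 2.25% municipal = 7.75% → €6.65
Hoodie €43.20: clothing → 0% + 0% municipal = 0% → €0.00
Sundress €58.31: clothing → 0% + 0% municipal = 0% → €0.00
Pair of sandals €59.47: clothing → 0% + 0% municipal = 0% → €0.00
Office chair €455.40: household furniture → 6% + 0% municipal = 6% → €27.32
Total tax = €2.29 + €2.04 + €8.22 + €1.83 + €3.34 + €6.65 + €27.32 = €51.69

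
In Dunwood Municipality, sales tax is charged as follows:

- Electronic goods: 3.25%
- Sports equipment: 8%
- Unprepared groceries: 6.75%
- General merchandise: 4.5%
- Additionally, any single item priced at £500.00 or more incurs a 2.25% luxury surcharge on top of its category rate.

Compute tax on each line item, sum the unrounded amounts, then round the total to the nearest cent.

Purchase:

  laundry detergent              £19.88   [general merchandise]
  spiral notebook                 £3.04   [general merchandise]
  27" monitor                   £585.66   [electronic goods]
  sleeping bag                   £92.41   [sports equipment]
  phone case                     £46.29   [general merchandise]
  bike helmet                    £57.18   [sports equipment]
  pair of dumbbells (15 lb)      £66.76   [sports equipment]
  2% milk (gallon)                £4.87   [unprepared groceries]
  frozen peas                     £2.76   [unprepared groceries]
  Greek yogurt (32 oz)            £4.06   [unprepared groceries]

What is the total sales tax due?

Laundry detergent £19.88: general merchandise → 4.5% → £0.8946
Spiral notebook £3.04: general merchandise → 4.5% → £0.1368
27" monitor £585.66: electronic goods → 3.25% + 2.25% surcharge = 5.5% → £32.2113
Sleeping bag £92.41: sports equipment → 8% → £7.3928
Phone case £46.29: general merchandise → 4.5% → £2.08305
Bike helmet £57.18: sports equipment → 8% → £4.5744
Pair of dumbbells (15 lb) £66.76: sports equipment → 8% → £5.3408
2% milk (gallon) £4.87: unprepared groceries → 6.75% → £0.328725
Frozen peas £2.76: unprepared groceries → 6.75% → £0.1863
Greek yogurt (32 oz) £4.06: unprepared groceries → 6.75% → £0.27405
Unrounded tax sum = £53.422825 → £53.42

£53.42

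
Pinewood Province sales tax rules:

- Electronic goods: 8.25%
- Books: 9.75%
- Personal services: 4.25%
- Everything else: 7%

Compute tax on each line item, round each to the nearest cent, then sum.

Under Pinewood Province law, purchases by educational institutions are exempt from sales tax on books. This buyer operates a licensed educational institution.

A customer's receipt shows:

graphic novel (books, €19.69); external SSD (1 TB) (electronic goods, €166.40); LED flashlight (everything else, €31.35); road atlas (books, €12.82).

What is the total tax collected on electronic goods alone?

External SSD (1 TB) €166.40: electronic goods → 8.25% → €13.73
Tax on electronic goods = €13.73

€13.73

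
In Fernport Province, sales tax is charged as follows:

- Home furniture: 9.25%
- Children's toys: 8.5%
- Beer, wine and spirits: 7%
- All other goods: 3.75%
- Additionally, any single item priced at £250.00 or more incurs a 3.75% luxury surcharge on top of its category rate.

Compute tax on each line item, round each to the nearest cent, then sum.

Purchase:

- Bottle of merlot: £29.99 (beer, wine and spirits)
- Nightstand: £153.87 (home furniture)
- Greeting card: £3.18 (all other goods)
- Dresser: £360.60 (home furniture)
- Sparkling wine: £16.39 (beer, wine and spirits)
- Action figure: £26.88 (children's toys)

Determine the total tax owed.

Bottle of merlot £29.99: beer, wine and spirits → 7% → £2.10
Nightstand £153.87: home furniture → 9.25% → £14.23
Greeting card £3.18: all other goods → 3.75% → £0.12
Dresser £360.60: home furniture → 9.25% + 3.75% surcharge = 13% → £46.88
Sparkling wine £16.39: beer, wine and spirits → 7% → £1.15
Action figure £26.88: children's toys → 8.5% → £2.28
Total tax = £2.10 + £14.23 + £0.12 + £46.88 + £1.15 + £2.28 = £66.76

£66.76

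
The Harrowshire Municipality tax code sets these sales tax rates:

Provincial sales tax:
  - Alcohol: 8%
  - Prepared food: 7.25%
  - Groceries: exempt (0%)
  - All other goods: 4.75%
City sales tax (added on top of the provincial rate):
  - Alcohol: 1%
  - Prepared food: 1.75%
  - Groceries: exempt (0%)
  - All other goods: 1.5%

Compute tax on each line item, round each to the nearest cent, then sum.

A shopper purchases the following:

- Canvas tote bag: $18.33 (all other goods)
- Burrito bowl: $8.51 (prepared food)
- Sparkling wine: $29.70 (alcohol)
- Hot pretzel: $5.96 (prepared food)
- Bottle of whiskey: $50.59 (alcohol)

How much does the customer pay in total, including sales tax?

$122.77

Canvas tote bag $18.33: all other goods → 4.75% + 1.5% city = 6.25% → $1.15
Burrito bowl $8.51: prepared food → 7.25% + 1.75% city = 9% → $0.77
Sparkling wine $29.70: alcohol → 8% + 1% city = 9% → $2.67
Hot pretzel $5.96: prepared food → 7.25% + 1.75% city = 9% → $0.54
Bottle of whiskey $50.59: alcohol → 8% + 1% city = 9% → $4.55
Subtotal = $113.09; tax = $9.68; total due = $122.77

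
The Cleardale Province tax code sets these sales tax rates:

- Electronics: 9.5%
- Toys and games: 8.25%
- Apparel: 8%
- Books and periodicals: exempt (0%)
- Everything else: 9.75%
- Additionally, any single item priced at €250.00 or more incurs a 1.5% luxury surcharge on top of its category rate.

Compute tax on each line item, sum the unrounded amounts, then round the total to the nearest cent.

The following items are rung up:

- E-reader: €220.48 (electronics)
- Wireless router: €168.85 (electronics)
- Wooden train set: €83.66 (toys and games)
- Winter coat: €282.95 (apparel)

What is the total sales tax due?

€70.77

E-reader €220.48: electronics → 9.5% → €20.9456
Wireless router €168.85: electronics → 9.5% → €16.04075
Wooden train set €83.66: toys and games → 8.25% → €6.90195
Winter coat €282.95: apparel → 8% + 1.5% surcharge = 9.5% → €26.88025
Unrounded tax sum = €70.76855 → €70.77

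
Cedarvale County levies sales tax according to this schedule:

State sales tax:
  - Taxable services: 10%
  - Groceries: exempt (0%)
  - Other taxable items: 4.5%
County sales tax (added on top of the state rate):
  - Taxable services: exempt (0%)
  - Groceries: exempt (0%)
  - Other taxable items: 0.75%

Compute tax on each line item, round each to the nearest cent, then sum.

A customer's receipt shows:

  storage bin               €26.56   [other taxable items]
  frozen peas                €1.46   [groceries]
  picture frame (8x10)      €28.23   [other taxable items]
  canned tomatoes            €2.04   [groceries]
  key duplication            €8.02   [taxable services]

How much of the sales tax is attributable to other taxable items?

€2.87

Storage bin €26.56: other taxable items → 4.5% + 0.75% county = 5.25% → €1.39
Picture frame (8x10) €28.23: other taxable items → 4.5% + 0.75% county = 5.25% → €1.48
Tax on other taxable items = €1.39 + €1.48 = €2.87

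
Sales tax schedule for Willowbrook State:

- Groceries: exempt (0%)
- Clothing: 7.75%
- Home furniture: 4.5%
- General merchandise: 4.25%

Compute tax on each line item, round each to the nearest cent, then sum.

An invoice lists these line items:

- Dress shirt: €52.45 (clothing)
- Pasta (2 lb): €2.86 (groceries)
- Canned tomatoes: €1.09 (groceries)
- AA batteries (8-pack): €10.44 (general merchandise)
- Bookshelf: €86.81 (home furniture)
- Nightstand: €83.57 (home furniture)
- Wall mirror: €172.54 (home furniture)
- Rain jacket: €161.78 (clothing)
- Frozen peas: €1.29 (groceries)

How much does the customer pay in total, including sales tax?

€605.30

Dress shirt €52.45: clothing → 7.75% → €4.06
Pasta (2 lb) €2.86: groceries → 0% → €0.00
Canned tomatoes €1.09: groceries → 0% → €0.00
AA batteries (8-pack) €10.44: general merchandise → 4.25% → €0.44
Bookshelf €86.81: home furniture → 4.5% → €3.91
Nightstand €83.57: home furniture → 4.5% → €3.76
Wall mirror €172.54: home furniture → 4.5% → €7.76
Rain jacket €161.78: clothing → 7.75% → €12.54
Frozen peas €1.29: groceries → 0% → €0.00
Subtotal = €572.83; tax = €32.47; total due = €605.30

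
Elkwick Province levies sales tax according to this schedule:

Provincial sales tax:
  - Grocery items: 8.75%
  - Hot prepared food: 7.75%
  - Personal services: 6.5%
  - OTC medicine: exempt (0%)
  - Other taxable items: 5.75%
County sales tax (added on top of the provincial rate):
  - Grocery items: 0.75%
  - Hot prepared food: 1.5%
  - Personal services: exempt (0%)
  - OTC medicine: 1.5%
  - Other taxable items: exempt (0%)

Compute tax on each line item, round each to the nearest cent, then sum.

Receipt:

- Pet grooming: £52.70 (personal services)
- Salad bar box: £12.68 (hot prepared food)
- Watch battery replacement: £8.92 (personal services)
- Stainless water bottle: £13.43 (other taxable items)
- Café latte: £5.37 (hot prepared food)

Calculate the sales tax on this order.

£6.45

Pet grooming £52.70: personal services → 6.5% + 0% county = 6.5% → £3.43
Salad bar box £12.68: hot prepared food → 7.75% + 1.5% county = 9.25% → £1.17
Watch battery replacement £8.92: personal services → 6.5% + 0% county = 6.5% → £0.58
Stainless water bottle £13.43: other taxable items → 5.75% + 0% county = 5.75% → £0.77
Café latte £5.37: hot prepared food → 7.75% + 1.5% county = 9.25% → £0.50
Total tax = £3.43 + £1.17 + £0.58 + £0.77 + £0.50 = £6.45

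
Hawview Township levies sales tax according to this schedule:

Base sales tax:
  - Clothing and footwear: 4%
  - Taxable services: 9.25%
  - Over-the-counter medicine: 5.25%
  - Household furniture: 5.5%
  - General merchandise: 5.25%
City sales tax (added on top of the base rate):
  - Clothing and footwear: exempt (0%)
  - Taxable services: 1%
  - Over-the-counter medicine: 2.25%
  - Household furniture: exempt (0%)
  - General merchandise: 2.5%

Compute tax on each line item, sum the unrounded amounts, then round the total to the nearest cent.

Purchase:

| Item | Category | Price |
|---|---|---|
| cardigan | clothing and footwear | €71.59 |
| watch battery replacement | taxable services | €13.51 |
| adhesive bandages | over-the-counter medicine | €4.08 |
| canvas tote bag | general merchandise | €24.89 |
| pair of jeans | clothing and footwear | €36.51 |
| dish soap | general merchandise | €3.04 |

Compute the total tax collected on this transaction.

Cardigan €71.59: clothing and footwear → 4% + 0% city = 4% → €2.8636
Watch battery replacement €13.51: taxable services → 9.25% + 1% city = 10.25% → €1.384775
Adhesive bandages €4.08: over-the-counter medicine → 5.25% + 2.25% city = 7.5% → €0.306
Canvas tote bag €24.89: general merchandise → 5.25% + 2.5% city = 7.75% → €1.928975
Pair of jeans €36.51: clothing and footwear → 4% + 0% city = 4% → €1.4604
Dish soap €3.04: general merchandise → 5.25% + 2.5% city = 7.75% → €0.2356
Unrounded tax sum = €8.17935 → €8.18

€8.18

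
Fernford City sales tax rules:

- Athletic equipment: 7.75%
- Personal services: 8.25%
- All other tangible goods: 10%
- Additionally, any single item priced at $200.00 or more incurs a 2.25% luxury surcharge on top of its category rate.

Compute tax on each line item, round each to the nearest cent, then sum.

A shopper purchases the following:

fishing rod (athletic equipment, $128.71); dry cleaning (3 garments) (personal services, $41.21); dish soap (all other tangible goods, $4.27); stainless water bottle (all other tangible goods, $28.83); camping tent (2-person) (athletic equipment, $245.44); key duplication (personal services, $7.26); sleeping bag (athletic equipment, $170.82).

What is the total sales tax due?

$55.07

Fishing rod $128.71: athletic equipment → 7.75% → $9.98
Dry cleaning (3 garments) $41.21: personal services → 8.25% → $3.40
Dish soap $4.27: all other tangible goods → 10% → $0.43
Stainless water bottle $28.83: all other tangible goods → 10% → $2.88
Camping tent (2-person) $245.44: athletic equipment → 7.75% + 2.25% surcharge = 10% → $24.54
Key duplication $7.26: personal services → 8.25% → $0.60
Sleeping bag $170.82: athletic equipment → 7.75% → $13.24
Total tax = $9.98 + $3.40 + $0.43 + $2.88 + $24.54 + $0.60 + $13.24 = $55.07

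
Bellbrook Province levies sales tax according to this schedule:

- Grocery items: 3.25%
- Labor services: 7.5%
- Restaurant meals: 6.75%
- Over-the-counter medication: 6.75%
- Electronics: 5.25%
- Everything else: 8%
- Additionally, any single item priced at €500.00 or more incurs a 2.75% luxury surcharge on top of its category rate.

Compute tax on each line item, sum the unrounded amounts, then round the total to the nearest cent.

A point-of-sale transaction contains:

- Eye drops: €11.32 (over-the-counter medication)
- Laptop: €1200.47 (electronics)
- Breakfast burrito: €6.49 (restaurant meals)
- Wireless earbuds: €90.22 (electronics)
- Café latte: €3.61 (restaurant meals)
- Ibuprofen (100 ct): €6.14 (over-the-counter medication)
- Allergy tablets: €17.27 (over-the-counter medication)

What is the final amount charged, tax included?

Eye drops €11.32: over-the-counter medication → 6.75% → €0.7641
Laptop €1200.47: electronics → 5.25% + 2.75% surcharge = 8% → €96.0376
Breakfast burrito €6.49: restaurant meals → 6.75% → €0.438075
Wireless earbuds €90.22: electronics → 5.25% → €4.73655
Café latte €3.61: restaurant meals → 6.75% → €0.243675
Ibuprofen (100 ct) €6.14: over-the-counter medication → 6.75% → €0.41445
Allergy tablets €17.27: over-the-counter medication → 6.75% → €1.165725
Subtotal = €1335.52; unrounded tax = €103.800175 → €103.80; total due = €1439.32

€1439.32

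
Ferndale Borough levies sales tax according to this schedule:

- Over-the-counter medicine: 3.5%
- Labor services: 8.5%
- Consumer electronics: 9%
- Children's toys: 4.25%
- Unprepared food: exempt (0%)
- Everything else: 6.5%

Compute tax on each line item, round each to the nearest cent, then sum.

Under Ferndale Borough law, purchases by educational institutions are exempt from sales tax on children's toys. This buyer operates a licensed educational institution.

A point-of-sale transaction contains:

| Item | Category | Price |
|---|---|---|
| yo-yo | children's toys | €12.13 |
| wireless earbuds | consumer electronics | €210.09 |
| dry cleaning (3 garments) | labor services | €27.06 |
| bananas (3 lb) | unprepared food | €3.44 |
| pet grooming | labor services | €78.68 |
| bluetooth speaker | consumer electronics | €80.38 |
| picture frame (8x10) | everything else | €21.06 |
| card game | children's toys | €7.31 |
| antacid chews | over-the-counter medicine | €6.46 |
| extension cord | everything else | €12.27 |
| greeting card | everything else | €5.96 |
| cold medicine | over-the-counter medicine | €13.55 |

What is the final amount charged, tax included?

€516.78

Yo-yo €12.13: children's toys, buyer-exempt → 0% → €0.00
Wireless earbuds €210.09: consumer electronics → 9% → €18.91
Dry cleaning (3 garments) €27.06: labor services → 8.5% → €2.30
Bananas (3 lb) €3.44: unprepared food → 0% → €0.00
Pet grooming €78.68: labor services → 8.5% → €6.69
Bluetooth speaker €80.38: consumer electronics → 9% → €7.23
Picture frame (8x10) €21.06: everything else → 6.5% → €1.37
Card game €7.31: children's toys, buyer-exempt → 0% → €0.00
Antacid chews €6.46: over-the-counter medicine → 3.5% → €0.23
Extension cord €12.27: everything else → 6.5% → €0.80
Greeting card €5.96: everything else → 6.5% → €0.39
Cold medicine €13.55: over-the-counter medicine → 3.5% → €0.47
Subtotal = €478.39; tax = €38.39; total due = €516.78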